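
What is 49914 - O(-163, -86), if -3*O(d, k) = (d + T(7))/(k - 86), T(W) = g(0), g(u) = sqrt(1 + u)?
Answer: 4292631/86 ≈ 49914.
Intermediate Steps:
T(W) = 1 (T(W) = sqrt(1 + 0) = sqrt(1) = 1)
O(d, k) = -(1 + d)/(3*(-86 + k)) (O(d, k) = -(d + 1)/(3*(k - 86)) = -(1 + d)/(3*(-86 + k)))
49914 - O(-163, -86) = 49914 - (-1 - 1*(-163))/(3*(-86 - 86)) = 49914 - (-1 + 163)/(3*(-172)) = 49914 - (-1)*162/(3*172) = 49914 - 1*(-27/86) = 49914 + 27/86 = 4292631/86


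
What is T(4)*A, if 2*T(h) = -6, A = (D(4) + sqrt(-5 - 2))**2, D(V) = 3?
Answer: -6 - 18*I*sqrt(7) ≈ -6.0 - 47.624*I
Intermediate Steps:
A = (3 + I*sqrt(7))**2 (A = (3 + sqrt(-5 - 2))**2 = (3 + sqrt(-7))**2 = (3 + I*sqrt(7))**2 ≈ 2.0 + 15.875*I)
T(h) = -3 (T(h) = (1/2)*(-6) = -3)
T(4)*A = -3*(3 + I*sqrt(7))**2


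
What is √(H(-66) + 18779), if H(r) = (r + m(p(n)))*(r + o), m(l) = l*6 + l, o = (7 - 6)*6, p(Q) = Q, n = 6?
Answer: √20219 ≈ 142.19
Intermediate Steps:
o = 6 (o = 1*6 = 6)
m(l) = 7*l (m(l) = 6*l + l = 7*l)
H(r) = (6 + r)*(42 + r) (H(r) = (r + 7*6)*(r + 6) = (r + 42)*(6 + r) = (42 + r)*(6 + r) = (6 + r)*(42 + r))
√(H(-66) + 18779) = √((252 + (-66)² + 48*(-66)) + 18779) = √((252 + 4356 - 3168) + 18779) = √(1440 + 18779) = √20219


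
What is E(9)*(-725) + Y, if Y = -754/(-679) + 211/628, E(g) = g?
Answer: -2781721519/426412 ≈ -6523.6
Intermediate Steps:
Y = 616781/426412 (Y = -754*(-1/679) + 211*(1/628) = 754/679 + 211/628 = 616781/426412 ≈ 1.4464)
E(9)*(-725) + Y = 9*(-725) + 616781/426412 = -6525 + 616781/426412 = -2781721519/426412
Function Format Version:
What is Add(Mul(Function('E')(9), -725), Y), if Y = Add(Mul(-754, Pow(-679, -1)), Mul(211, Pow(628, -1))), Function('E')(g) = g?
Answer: Rational(-2781721519, 426412) ≈ -6523.6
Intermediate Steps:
Y = Rational(616781, 426412) (Y = Add(Mul(-754, Rational(-1, 679)), Mul(211, Rational(1, 628))) = Add(Rational(754, 679), Rational(211, 628)) = Rational(616781, 426412) ≈ 1.4464)
Add(Mul(Function('E')(9), -725), Y) = Add(Mul(9, -725), Rational(616781, 426412)) = Add(-6525, Rational(616781, 426412)) = Rational(-2781721519, 426412)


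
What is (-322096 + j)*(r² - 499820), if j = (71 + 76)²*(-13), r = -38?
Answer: 300527206888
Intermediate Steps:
j = -280917 (j = 147²*(-13) = 21609*(-13) = -280917)
(-322096 + j)*(r² - 499820) = (-322096 - 280917)*((-38)² - 499820) = -603013*(1444 - 499820) = -603013*(-498376) = 300527206888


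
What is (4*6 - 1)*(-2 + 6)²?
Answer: 368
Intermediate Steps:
(4*6 - 1)*(-2 + 6)² = (24 - 1)*4² = 23*16 = 368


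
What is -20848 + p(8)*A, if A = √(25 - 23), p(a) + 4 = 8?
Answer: -20848 + 4*√2 ≈ -20842.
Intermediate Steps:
p(a) = 4 (p(a) = -4 + 8 = 4)
A = √2 ≈ 1.4142
-20848 + p(8)*A = -20848 + 4*√2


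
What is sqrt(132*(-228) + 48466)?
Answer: sqrt(18370) ≈ 135.54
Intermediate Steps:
sqrt(132*(-228) + 48466) = sqrt(-30096 + 48466) = sqrt(18370)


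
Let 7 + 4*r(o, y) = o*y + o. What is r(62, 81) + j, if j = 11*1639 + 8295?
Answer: 110373/4 ≈ 27593.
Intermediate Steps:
j = 26324 (j = 18029 + 8295 = 26324)
r(o, y) = -7/4 + o/4 + o*y/4 (r(o, y) = -7/4 + (o*y + o)/4 = -7/4 + (o + o*y)/4 = -7/4 + (o/4 + o*y/4) = -7/4 + o/4 + o*y/4)
r(62, 81) + j = (-7/4 + (¼)*62 + (¼)*62*81) + 26324 = (-7/4 + 31/2 + 2511/2) + 26324 = 5077/4 + 26324 = 110373/4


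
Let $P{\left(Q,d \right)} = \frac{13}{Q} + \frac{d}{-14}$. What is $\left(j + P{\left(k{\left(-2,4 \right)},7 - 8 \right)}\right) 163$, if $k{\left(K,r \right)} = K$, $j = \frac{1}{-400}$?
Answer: $- \frac{2935141}{2800} \approx -1048.3$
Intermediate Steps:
$j = - \frac{1}{400} \approx -0.0025$
$P{\left(Q,d \right)} = \frac{13}{Q} - \frac{d}{14}$ ($P{\left(Q,d \right)} = \frac{13}{Q} + d \left(- \frac{1}{14}\right) = \frac{13}{Q} - \frac{d}{14}$)
$\left(j + P{\left(k{\left(-2,4 \right)},7 - 8 \right)}\right) 163 = \left(- \frac{1}{400} - \left(\frac{13}{2} + \frac{7 - 8}{14}\right)\right) 163 = \left(- \frac{1}{400} + \left(13 \left(- \frac{1}{2}\right) - - \frac{1}{14}\right)\right) 163 = \left(- \frac{1}{400} + \left(- \frac{13}{2} + \frac{1}{14}\right)\right) 163 = \left(- \frac{1}{400} - \frac{45}{7}\right) 163 = \left(- \frac{18007}{2800}\right) 163 = - \frac{2935141}{2800}$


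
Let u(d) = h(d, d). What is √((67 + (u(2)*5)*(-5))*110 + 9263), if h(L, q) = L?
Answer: 3*√1237 ≈ 105.51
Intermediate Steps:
u(d) = d
√((67 + (u(2)*5)*(-5))*110 + 9263) = √((67 + (2*5)*(-5))*110 + 9263) = √((67 + 10*(-5))*110 + 9263) = √((67 - 50)*110 + 9263) = √(17*110 + 9263) = √(1870 + 9263) = √11133 = 3*√1237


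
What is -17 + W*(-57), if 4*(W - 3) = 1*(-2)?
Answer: -319/2 ≈ -159.50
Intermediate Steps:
W = 5/2 (W = 3 + (1*(-2))/4 = 3 + (1/4)*(-2) = 3 - 1/2 = 5/2 ≈ 2.5000)
-17 + W*(-57) = -17 + (5/2)*(-57) = -17 - 285/2 = -319/2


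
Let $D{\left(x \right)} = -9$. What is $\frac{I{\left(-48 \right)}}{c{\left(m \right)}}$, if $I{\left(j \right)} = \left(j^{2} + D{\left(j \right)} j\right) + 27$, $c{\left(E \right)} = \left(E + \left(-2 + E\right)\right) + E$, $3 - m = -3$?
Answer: $\frac{2763}{16} \approx 172.69$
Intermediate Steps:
$m = 6$ ($m = 3 - -3 = 3 + 3 = 6$)
$c{\left(E \right)} = -2 + 3 E$ ($c{\left(E \right)} = \left(-2 + 2 E\right) + E = -2 + 3 E$)
$I{\left(j \right)} = 27 + j^{2} - 9 j$ ($I{\left(j \right)} = \left(j^{2} - 9 j\right) + 27 = 27 + j^{2} - 9 j$)
$\frac{I{\left(-48 \right)}}{c{\left(m \right)}} = \frac{27 + \left(-48\right)^{2} - -432}{-2 + 3 \cdot 6} = \frac{27 + 2304 + 432}{-2 + 18} = \frac{2763}{16}$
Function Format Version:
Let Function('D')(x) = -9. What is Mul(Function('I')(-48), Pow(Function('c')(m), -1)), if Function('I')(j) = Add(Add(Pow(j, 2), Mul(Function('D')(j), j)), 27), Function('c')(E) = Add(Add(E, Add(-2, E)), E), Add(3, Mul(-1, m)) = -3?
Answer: Rational(2763, 16) ≈ 172.69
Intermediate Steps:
m = 6 (m = Add(3, Mul(-1, -3)) = Add(3, 3) = 6)
Function('c')(E) = Add(-2, Mul(3, E)) (Function('c')(E) = Add(Add(-2, Mul(2, E)), E) = Add(-2, Mul(3, E)))
Function('I')(j) = Add(27, Pow(j, 2), Mul(-9, j)) (Function('I')(j) = Add(Add(Pow(j, 2), Mul(-9, j)), 27) = Add(27, Pow(j, 2), Mul(-9, j)))
Mul(Function('I')(-48), Pow(Function('c')(m), -1)) = Mul(Add(27, Pow(-48, 2), Mul(-9, -48)), Pow(Add(-2, Mul(3, 6)), -1)) = Mul(Add(27, 2304, 432), Pow(Add(-2, 18), -1)) = Mul(2763, Pow(16, -1)) = Mul(2763, Rational(1, 16)) = Rational(2763, 16)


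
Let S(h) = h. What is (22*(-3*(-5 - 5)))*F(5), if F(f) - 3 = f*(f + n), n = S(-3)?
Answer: 8580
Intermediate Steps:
n = -3
F(f) = 3 + f*(-3 + f) (F(f) = 3 + f*(f - 3) = 3 + f*(-3 + f))
(22*(-3*(-5 - 5)))*F(5) = (22*(-3*(-5 - 5)))*(3 + 5² - 3*5) = (22*(-3*(-10)))*(3 + 25 - 15) = (22*30)*13 = 660*13 = 8580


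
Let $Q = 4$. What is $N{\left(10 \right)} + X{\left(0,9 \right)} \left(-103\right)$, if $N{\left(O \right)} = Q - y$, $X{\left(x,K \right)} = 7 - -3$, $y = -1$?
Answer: $-1025$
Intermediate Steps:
$X{\left(x,K \right)} = 10$ ($X{\left(x,K \right)} = 7 + 3 = 10$)
$N{\left(O \right)} = 5$ ($N{\left(O \right)} = 4 - -1 = 4 + 1 = 5$)
$N{\left(10 \right)} + X{\left(0,9 \right)} \left(-103\right) = 5 + 10 \left(-103\right) = 5 - 1030 = -1025$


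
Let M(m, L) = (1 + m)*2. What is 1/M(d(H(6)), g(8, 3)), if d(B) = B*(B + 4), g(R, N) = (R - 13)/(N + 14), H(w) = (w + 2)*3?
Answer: 1/1346 ≈ 0.00074294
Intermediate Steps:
H(w) = 6 + 3*w (H(w) = (2 + w)*3 = 6 + 3*w)
g(R, N) = (-13 + R)/(14 + N)
d(B) = B*(4 + B)
M(m, L) = 2 + 2*m
1/M(d(H(6)), g(8, 3)) = 1/(2 + 2*((6 + 3*6)*(4 + (6 + 3*6)))) = 1/(2 + 2*((6 + 18)*(4 + (6 + 18)))) = 1/(2 + 2*(24*(4 + 24))) = 1/(2 + 2*(24*28)) = 1/(2 + 2*672) = 1/(2 + 1344) = 1/1346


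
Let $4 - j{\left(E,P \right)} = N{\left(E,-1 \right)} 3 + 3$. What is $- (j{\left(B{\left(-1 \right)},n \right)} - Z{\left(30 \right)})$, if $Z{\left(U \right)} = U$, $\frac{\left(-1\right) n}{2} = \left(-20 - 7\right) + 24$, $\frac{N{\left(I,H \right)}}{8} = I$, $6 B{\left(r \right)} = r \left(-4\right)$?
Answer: $45$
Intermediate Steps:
$B{\left(r \right)} = - \frac{2 r}{3}$ ($B{\left(r \right)} = \frac{r \left(-4\right)}{6} = \frac{\left(-4\right) r}{6} = - \frac{2 r}{3}$)
$N{\left(I,H \right)} = 8 I$
$n = 6$ ($n = - 2 \left(\left(-20 - 7\right) + 24\right) = - 2 \left(-27 + 24\right) = \left(-2\right) \left(-3\right) = 6$)
$j{\left(E,P \right)} = 1 - 24 E$ ($j{\left(E,P \right)} = 4 - \left(8 E 3 + 3\right) = 4 - \left(24 E + 3\right) = 4 - \left(3 + 24 E\right) = 1 - 24 E$)
$- (j{\left(B{\left(-1 \right)},n \right)} - Z{\left(30 \right)}) = - (\left(1 - 24 \left(\left(- \frac{2}{3}\right) \left(-1\right)\right)\right) - 30) = - (\left(1 - 16\right) - 30) = - (-15 - 30) = \left(-1\right) \left(-45\right) = 45$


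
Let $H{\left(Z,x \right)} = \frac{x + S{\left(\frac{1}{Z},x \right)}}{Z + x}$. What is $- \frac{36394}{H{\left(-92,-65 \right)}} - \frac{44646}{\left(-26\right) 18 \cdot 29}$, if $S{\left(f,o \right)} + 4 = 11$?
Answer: $- \frac{222833021}{2262} \approx -98512.0$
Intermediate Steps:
$S{\left(f,o \right)} = 7$ ($S{\left(f,o \right)} = -4 + 11 = 7$)
$H{\left(Z,x \right)} = \frac{7 + x}{Z + x}$ ($H{\left(Z,x \right)} = \frac{x + 7}{Z + x} = \frac{7 + x}{Z + x}$)
$- \frac{36394}{H{\left(-92,-65 \right)}} - \frac{44646}{\left(-26\right) 18 \cdot 29} = - \frac{36394}{\frac{1}{-92 - 65} \left(7 - 65\right)} - \frac{44646}{\left(-26\right) 18 \cdot 29} = - \frac{36394}{\frac{1}{-157} \left(-58\right)} - \frac{44646}{\left(-468\right) 29} = - \frac{36394}{\left(- \frac{1}{157}\right) \left(-58\right)} - \frac{44646}{-13572} = - \frac{36394}{\frac{58}{157}} - - \frac{7441}{2262} = \left(-36394\right) \frac{157}{58} + \frac{7441}{2262} = - \frac{2856929}{29} + \frac{7441}{2262} = - \frac{222833021}{2262}$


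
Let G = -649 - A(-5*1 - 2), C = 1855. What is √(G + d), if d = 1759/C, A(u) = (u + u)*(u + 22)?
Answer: I*√1507347030/1855 ≈ 20.93*I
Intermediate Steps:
A(u) = 2*u*(22 + u) (A(u) = (2*u)*(22 + u) = 2*u*(22 + u))
G = -439 (G = -649 - 2*(-5*1 - 2)*(22 + (-5*1 - 2)) = -649 - 2*(-5 - 2)*(22 + (-5 - 2)) = -649 - 2*(-7)*(22 - 7) = -649 - 2*(-7)*15 = -649 - 1*(-210) = -649 + 210 = -439)
d = 1759/1855 ≈ 0.94825
√(G + d) = √(-439 + 1759/1855) = √(-812586/1855) = I*√1507347030/1855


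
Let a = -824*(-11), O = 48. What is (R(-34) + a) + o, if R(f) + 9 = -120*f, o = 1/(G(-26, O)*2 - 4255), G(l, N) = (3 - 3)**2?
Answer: 55889424/4255 ≈ 13135.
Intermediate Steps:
G(l, N) = 0 (G(l, N) = 0**2 = 0)
o = -1/4255 (o = 1/(0*2 - 4255) = 1/(0 - 4255) = 1/(-4255) = -1/4255 ≈ -0.00023502)
a = 9064
R(f) = -9 - 120*f
(R(-34) + a) + o = ((-9 - 120*(-34)) + 9064) - 1/4255 = ((-9 + 4080) + 9064) - 1/4255 = (4071 + 9064) - 1/4255 = 13135 - 1/4255 = 55889424/4255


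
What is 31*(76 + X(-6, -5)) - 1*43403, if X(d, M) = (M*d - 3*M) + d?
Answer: -39838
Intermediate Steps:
X(d, M) = d - 3*M + M*d (X(d, M) = (-3*M + M*d) + d = d - 3*M + M*d)
31*(76 + X(-6, -5)) - 1*43403 = 31*(76 + (-6 - 3*(-5) - 5*(-6))) - 1*43403 = 31*(76 + (-6 + 15 + 30)) - 43403 = 31*(76 + 39) - 43403 = 31*115 - 43403 = 3565 - 43403 = -39838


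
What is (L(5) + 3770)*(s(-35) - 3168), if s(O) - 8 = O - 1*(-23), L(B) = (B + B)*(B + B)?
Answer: -12275640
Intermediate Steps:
L(B) = 4*B² (L(B) = (2*B)*(2*B) = 4*B²)
s(O) = 31 + O (s(O) = 8 + (O - 1*(-23)) = 8 + (O + 23) = 8 + (23 + O) = 31 + O)
(L(5) + 3770)*(s(-35) - 3168) = (4*5² + 3770)*((31 - 35) - 3168) = (4*25 + 3770)*(-4 - 3168) = (100 + 3770)*(-3172) = 3870*(-3172) = -12275640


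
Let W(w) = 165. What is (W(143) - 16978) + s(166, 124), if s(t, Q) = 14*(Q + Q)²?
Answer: 844243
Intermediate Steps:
s(t, Q) = 56*Q² (s(t, Q) = 14*(2*Q)² = 14*(4*Q²) = 56*Q²)
(W(143) - 16978) + s(166, 124) = (165 - 16978) + 56*124² = -16813 + 56*15376 = -16813 + 861056 = 844243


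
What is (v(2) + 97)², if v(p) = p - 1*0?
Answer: 9801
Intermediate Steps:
v(p) = p (v(p) = p + 0 = p)
(v(2) + 97)² = (2 + 97)² = 99² = 9801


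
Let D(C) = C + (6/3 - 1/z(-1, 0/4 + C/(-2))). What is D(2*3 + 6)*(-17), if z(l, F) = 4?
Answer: -935/4 ≈ -233.75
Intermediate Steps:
D(C) = 7/4 + C (D(C) = C + (6/3 - 1/4) = C + (6*(⅓) - 1*¼) = C + (2 - ¼) = C + 7/4 = 7/4 + C)
D(2*3 + 6)*(-17) = (7/4 + (2*3 + 6))*(-17) = (7/4 + (6 + 6))*(-17) = (7/4 + 12)*(-17) = (55/4)*(-17) = -935/4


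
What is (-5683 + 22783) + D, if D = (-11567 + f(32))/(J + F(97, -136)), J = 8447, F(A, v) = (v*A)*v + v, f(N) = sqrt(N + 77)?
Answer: 30821421733/1802423 + sqrt(109)/1802423 ≈ 17100.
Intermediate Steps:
f(N) = sqrt(77 + N)
F(A, v) = v + A*v**2 (F(A, v) = (A*v)*v + v = A*v**2 + v = v + A*v**2)
D = -11567/1802423 + sqrt(109)/1802423 (D = (-11567 + sqrt(77 + 32))/(8447 - 136*(1 + 97*(-136))) = (-11567 + sqrt(109))/(8447 - 136*(1 - 13192)) = (-11567 + sqrt(109))/(8447 - 136*(-13191)) = (-11567 + sqrt(109))/(8447 + 1793976) = (-11567 + sqrt(109))/1802423 = (-11567 + sqrt(109))*(1/1802423) = -11567/1802423 + sqrt(109)/1802423 ≈ -0.0064117)
(-5683 + 22783) + D = (-5683 + 22783) + (-11567/1802423 + sqrt(109)/1802423) = 17100 + (-11567/1802423 + sqrt(109)/1802423) = 30821421733/1802423 + sqrt(109)/1802423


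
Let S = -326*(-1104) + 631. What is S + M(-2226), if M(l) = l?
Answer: 358309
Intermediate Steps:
S = 360535 (S = 359904 + 631 = 360535)
S + M(-2226) = 360535 - 2226 = 358309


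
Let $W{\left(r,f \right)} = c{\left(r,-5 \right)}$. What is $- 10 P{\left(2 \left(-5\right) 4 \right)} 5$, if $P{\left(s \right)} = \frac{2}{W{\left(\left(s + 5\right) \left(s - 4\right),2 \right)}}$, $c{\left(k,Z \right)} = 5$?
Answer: $-20$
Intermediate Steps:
$W{\left(r,f \right)} = 5$
$P{\left(s \right)} = \frac{2}{5}$
$- 10 P{\left(2 \left(-5\right) 4 \right)} 5 = \left(-10\right) \frac{2}{5} \cdot 5 = \left(-4\right) 5 = -20$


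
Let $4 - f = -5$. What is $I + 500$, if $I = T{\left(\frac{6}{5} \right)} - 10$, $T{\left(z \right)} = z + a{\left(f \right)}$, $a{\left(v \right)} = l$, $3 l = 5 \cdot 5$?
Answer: $\frac{7493}{15} \approx 499.53$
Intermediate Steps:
$f = 9$ ($f = 4 - -5 = 4 + 5 = 9$)
$l = \frac{25}{3}$ ($l = \frac{5 \cdot 5}{3} = \frac{1}{3} \cdot 25 = \frac{25}{3} \approx 8.3333$)
$a{\left(v \right)} = \frac{25}{3}$
$T{\left(z \right)} = \frac{25}{3} + z$ ($T{\left(z \right)} = z + \frac{25}{3} = \frac{25}{3} + z$)
$I = - \frac{7}{15}$ ($I = \left(\frac{25}{3} + \frac{6}{5}\right) - 10 = \frac{143}{15} - 10 = - \frac{7}{15} \approx -0.46667$)
$I + 500 = - \frac{7}{15} + 500 = \frac{7493}{15}$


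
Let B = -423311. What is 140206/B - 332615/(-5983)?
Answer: 139960735767/2532669713 ≈ 55.262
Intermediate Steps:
140206/B - 332615/(-5983) = 140206/(-423311) - 332615/(-5983) = 140206*(-1/423311) - 332615*(-1/5983) = -140206/423311 + 332615/5983 = 139960735767/2532669713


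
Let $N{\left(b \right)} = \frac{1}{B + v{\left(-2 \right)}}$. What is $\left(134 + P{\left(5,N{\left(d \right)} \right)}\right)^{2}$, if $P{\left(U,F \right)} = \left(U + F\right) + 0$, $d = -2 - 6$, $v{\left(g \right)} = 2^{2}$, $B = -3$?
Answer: $19600$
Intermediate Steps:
$v{\left(g \right)} = 4$
$d = -8$ ($d = -2 - 6 = -8$)
$N{\left(b \right)} = 1$ ($N{\left(b \right)} = \frac{1}{-3 + 4} = 1^{-1} = 1$)
$P{\left(U,F \right)} = F + U$ ($P{\left(U,F \right)} = \left(F + U\right) + 0 = F + U$)
$\left(134 + P{\left(5,N{\left(d \right)} \right)}\right)^{2} = \left(134 + \left(1 + 5\right)\right)^{2} = \left(134 + 6\right)^{2} = 140^{2} = 19600$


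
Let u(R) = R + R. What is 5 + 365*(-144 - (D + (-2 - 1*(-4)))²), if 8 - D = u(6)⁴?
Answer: -156792035295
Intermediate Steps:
u(R) = 2*R
D = -20728 (D = 8 - (2*6)⁴ = 8 - 1*12⁴ = 8 - 1*20736 = 8 - 20736 = -20728)
5 + 365*(-144 - (D + (-2 - 1*(-4)))²) = 5 + 365*(-144 - (-20728 + (-2 - 1*(-4)))²) = 5 + 365*(-144 - (-20728 + (-2 + 4))²) = 5 + 365*(-144 - (-20728 + 2)²) = 5 + 365*(-144 - 1*(-20726)²) = 5 + 365*(-144 - 1*429567076) = 5 + 365*(-144 - 429567076) = 5 + 365*(-429567220) = 5 - 156792035300 = -156792035295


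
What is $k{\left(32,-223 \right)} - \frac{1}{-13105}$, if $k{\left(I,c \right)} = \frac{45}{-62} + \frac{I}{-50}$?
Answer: $- \frac{5548347}{4062550} \approx -1.3657$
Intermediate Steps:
$k{\left(I,c \right)} = - \frac{45}{62} - \frac{I}{50}$ ($k{\left(I,c \right)} = 45 \left(- \frac{1}{62}\right) + I \left(- \frac{1}{50}\right) = - \frac{45}{62} - \frac{I}{50}$)
$k{\left(32,-223 \right)} - \frac{1}{-13105} = \left(- \frac{45}{62} - \frac{16}{25}\right) - \frac{1}{-13105} = \left(- \frac{45}{62} - \frac{16}{25}\right) - - \frac{1}{13105} = - \frac{2117}{1550} + \frac{1}{13105} = - \frac{5548347}{4062550}$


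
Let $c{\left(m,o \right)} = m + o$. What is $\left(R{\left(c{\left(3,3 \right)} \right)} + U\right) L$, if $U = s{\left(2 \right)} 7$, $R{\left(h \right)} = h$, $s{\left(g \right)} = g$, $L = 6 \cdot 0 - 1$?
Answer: $-20$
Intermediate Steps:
$L = -1$ ($L = 0 - 1 = -1$)
$U = 14$ ($U = 2 \cdot 7 = 14$)
$\left(R{\left(c{\left(3,3 \right)} \right)} + U\right) L = \left(\left(3 + 3\right) + 14\right) \left(-1\right) = \left(6 + 14\right) \left(-1\right) = 20 \left(-1\right) = -20$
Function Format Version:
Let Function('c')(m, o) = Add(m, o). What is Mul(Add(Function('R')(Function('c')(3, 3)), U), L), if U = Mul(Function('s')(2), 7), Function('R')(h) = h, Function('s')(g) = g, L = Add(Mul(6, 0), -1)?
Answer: -20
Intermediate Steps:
L = -1 (L = Add(0, -1) = -1)
U = 14 (U = Mul(2, 7) = 14)
Mul(Add(Function('R')(Function('c')(3, 3)), U), L) = Mul(Add(Add(3, 3), 14), -1) = Mul(Add(6, 14), -1) = Mul(20, -1) = -20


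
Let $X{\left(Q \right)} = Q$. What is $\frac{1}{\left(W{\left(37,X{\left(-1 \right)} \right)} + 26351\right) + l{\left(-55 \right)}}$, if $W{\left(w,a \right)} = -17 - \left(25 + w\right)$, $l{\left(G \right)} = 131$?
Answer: $\frac{1}{26403} \approx 3.7875 \cdot 10^{-5}$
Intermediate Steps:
$W{\left(w,a \right)} = -42 - w$
$\frac{1}{\left(W{\left(37,X{\left(-1 \right)} \right)} + 26351\right) + l{\left(-55 \right)}} = \frac{1}{\left(\left(-42 - 37\right) + 26351\right) + 131} = \frac{1}{\left(-79 + 26351\right) + 131} = \frac{1}{26272 + 131} = \frac{1}{26403}$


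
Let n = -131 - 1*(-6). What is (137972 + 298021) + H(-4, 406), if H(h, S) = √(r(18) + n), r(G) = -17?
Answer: 435993 + I*√142 ≈ 4.3599e+5 + 11.916*I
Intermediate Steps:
n = -125 (n = -131 + 6 = -125)
H(h, S) = I*√142 (H(h, S) = √(-17 - 125) = √(-142) = I*√142)
(137972 + 298021) + H(-4, 406) = (137972 + 298021) + I*√142 = 435993 + I*√142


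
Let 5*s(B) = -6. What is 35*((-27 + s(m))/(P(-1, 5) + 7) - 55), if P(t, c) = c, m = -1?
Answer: -8029/4 ≈ -2007.3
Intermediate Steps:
s(B) = -6/5 (s(B) = (1/5)*(-6) = -6/5)
35*((-27 + s(m))/(P(-1, 5) + 7) - 55) = 35*((-27 - 6/5)/(5 + 7) - 55) = 35*(-141/5/12 - 55) = 35*(-141/5*1/12 - 55) = 35*(-47/20 - 55) = 35*(-1147/20) = -8029/4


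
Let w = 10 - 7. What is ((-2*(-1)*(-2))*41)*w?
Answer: -492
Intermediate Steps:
w = 3
((-2*(-1)*(-2))*41)*w = ((-2*(-1)*(-2))*41)*3 = ((2*(-2))*41)*3 = -4*41*3 = -164*3 = -492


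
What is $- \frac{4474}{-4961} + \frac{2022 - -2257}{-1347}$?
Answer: $- \frac{15201641}{6682467} \approx -2.2749$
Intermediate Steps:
$- \frac{4474}{-4961} + \frac{2022 - -2257}{-1347} = \left(-4474\right) \left(- \frac{1}{4961}\right) + \left(2022 + 2257\right) \left(- \frac{1}{1347}\right) = \frac{4474}{4961} + 4279 \left(- \frac{1}{1347}\right) = \frac{4474}{4961} - \frac{4279}{1347} = - \frac{15201641}{6682467}$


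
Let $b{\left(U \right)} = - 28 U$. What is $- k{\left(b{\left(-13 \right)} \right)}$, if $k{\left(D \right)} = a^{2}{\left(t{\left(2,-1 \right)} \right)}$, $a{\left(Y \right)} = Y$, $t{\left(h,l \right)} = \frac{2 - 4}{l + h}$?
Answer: $-4$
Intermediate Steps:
$t{\left(h,l \right)} = - \frac{2}{h + l}$
$k{\left(D \right)} = 4$ ($k{\left(D \right)} = \left(- \frac{2}{2 - 1}\right)^{2} = \left(- \frac{2}{1}\right)^{2} = \left(\left(-2\right) 1\right)^{2} = \left(-2\right)^{2} = 4$)
$- k{\left(b{\left(-13 \right)} \right)} = \left(-1\right) 4 = -4$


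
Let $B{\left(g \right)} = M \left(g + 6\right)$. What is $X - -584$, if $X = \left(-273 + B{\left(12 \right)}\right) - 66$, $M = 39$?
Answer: $947$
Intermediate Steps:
$B{\left(g \right)} = 234 + 39 g$ ($B{\left(g \right)} = 39 \left(g + 6\right) = 39 \left(6 + g\right) = 234 + 39 g$)
$X = 363$ ($X = \left(-273 + \left(234 + 39 \cdot 12\right)\right) - 66 = \left(-273 + \left(234 + 468\right)\right) - 66 = \left(-273 + 702\right) - 66 = 429 - 66 = 363$)
$X - -584 = 363 - -584 = 363 + 584 = 947$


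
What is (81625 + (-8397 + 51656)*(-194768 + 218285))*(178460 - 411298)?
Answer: -236890202652464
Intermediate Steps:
(81625 + (-8397 + 51656)*(-194768 + 218285))*(178460 - 411298) = (81625 + 43259*23517)*(-232838) = (81625 + 1017321903)*(-232838) = 1017403528*(-232838) = -236890202652464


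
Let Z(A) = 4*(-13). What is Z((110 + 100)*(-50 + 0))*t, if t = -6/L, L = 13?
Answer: 24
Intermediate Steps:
Z(A) = -52
t = -6/13 ≈ -0.46154
Z((110 + 100)*(-50 + 0))*t = -52*(-6/13) = 24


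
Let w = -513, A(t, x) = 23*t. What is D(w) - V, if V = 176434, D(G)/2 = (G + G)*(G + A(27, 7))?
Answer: -398050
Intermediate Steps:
D(G) = 4*G*(621 + G) (D(G) = 2*((G + G)*(G + 23*27)) = 2*((2*G)*(G + 621)) = 2*((2*G)*(621 + G)) = 2*(2*G*(621 + G)) = 4*G*(621 + G))
D(w) - V = 4*(-513)*(621 - 513) - 1*176434 = 4*(-513)*108 - 176434 = -221616 - 176434 = -398050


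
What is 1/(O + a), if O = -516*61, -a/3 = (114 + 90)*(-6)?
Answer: -1/27804 ≈ -3.5966e-5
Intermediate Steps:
a = 3672 (a = -3*(114 + 90)*(-6) = -612*(-6) = -3*(-1224) = 3672)
O = -31476
1/(O + a) = 1/(-31476 + 3672) = 1/(-27804) = -1/27804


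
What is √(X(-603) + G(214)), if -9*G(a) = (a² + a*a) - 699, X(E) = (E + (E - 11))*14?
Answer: I*√244235/3 ≈ 164.73*I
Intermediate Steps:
X(E) = -154 + 28*E (X(E) = (E + (-11 + E))*14 = (-11 + 2*E)*14 = -154 + 28*E)
G(a) = 233/3 - 2*a²/9 (G(a) = -((a² + a*a) - 699)/9 = -((a² + a²) - 699)/9 = -(2*a² - 699)/9 = -(-699 + 2*a²)/9 = 233/3 - 2*a²/9)
√(X(-603) + G(214)) = √((-154 + 28*(-603)) + (233/3 - 2/9*214²)) = √((-154 - 16884) + (233/3 - 2/9*45796)) = √(-17038 + (233/3 - 91592/9)) = √(-17038 - 90893/9) = √(-244235/9) = I*√244235/3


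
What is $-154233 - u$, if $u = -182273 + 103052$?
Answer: $-75012$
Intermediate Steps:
$u = -79221$
$-154233 - u = -154233 - -79221 = -154233 + 79221 = -75012$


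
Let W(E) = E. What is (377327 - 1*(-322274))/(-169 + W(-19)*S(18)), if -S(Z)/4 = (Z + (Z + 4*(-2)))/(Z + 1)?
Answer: -699601/57 ≈ -12274.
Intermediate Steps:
S(Z) = -4*(-8 + 2*Z)/(1 + Z) (S(Z) = -4*(Z + (Z + 4*(-2)))/(Z + 1) = -4*(Z + (Z - 8))/(1 + Z) = -4*(Z + (-8 + Z))/(1 + Z) = -4*(-8 + 2*Z)/(1 + Z))
(377327 - 1*(-322274))/(-169 + W(-19)*S(18)) = (377327 - 1*(-322274))/(-169 - 152*(4 - 1*18)/(1 + 18)) = (377327 + 322274)/(-169 - 152*(4 - 18)/19) = 699601/(-169 - 152*(-14)/19) = 699601/(-169 - 19*(-112/19)) = 699601/(-169 + 112) = 699601/(-57) = 699601*(-1/57) = -699601/57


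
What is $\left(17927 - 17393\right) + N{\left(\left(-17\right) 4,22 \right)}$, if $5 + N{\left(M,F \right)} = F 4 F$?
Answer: $2465$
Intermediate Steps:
$N{\left(M,F \right)} = -5 + 4 F^{2}$ ($N{\left(M,F \right)} = -5 + F 4 F = -5 + 4 F F = -5 + 4 F^{2}$)
$\left(17927 - 17393\right) + N{\left(\left(-17\right) 4,22 \right)} = \left(17927 - 17393\right) - \left(5 - 4 \cdot 22^{2}\right) = 534 + \left(-5 + 4 \cdot 484\right) = 534 + \left(-5 + 1936\right) = 534 + 1931 = 2465$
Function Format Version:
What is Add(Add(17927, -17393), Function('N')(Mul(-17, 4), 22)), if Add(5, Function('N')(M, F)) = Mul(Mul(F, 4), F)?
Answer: 2465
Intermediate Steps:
Function('N')(M, F) = Add(-5, Mul(4, Pow(F, 2))) (Function('N')(M, F) = Add(-5, Mul(Mul(F, 4), F)) = Add(-5, Mul(Mul(4, F), F)) = Add(-5, Mul(4, Pow(F, 2))))
Add(Add(17927, -17393), Function('N')(Mul(-17, 4), 22)) = Add(Add(17927, -17393), Add(-5, Mul(4, Pow(22, 2)))) = Add(534, Add(-5, Mul(4, 484))) = Add(534, Add(-5, 1936)) = Add(534, 1931) = 2465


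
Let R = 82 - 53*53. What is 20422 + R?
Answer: 17695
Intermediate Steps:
R = -2727 (R = 82 - 2809 = -2727)
20422 + R = 20422 - 2727 = 17695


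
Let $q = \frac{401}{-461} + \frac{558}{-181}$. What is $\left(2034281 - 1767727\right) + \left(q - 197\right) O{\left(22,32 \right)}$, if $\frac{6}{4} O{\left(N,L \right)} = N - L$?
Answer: $\frac{22353316954}{83441} \approx 2.6789 \cdot 10^{5}$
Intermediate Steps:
$O{\left(N,L \right)} = - \frac{2 L}{3} + \frac{2 N}{3}$ ($O{\left(N,L \right)} = \frac{2 \left(N - L\right)}{3} = - \frac{2 L}{3} + \frac{2 N}{3}$)
$q = - \frac{329819}{83441}$ ($q = 401 \left(- \frac{1}{461}\right) + 558 \left(- \frac{1}{181}\right) = - \frac{401}{461} - \frac{558}{181} = - \frac{329819}{83441} \approx -3.9527$)
$\left(2034281 - 1767727\right) + \left(q - 197\right) O{\left(22,32 \right)} = \left(2034281 - 1767727\right) + \left(- \frac{329819}{83441} - 197\right) \left(\left(- \frac{2}{3}\right) 32 + \frac{2}{3} \cdot 22\right) = 266554 - \frac{16767696 \left(- \frac{64}{3} + \frac{44}{3}\right)}{83441} = 266554 - - \frac{111784640}{83441} = 266554 + \frac{111784640}{83441} = \frac{22353316954}{83441}$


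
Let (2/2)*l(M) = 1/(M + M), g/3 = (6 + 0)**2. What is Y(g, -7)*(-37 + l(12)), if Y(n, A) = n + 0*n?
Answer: -7983/2 ≈ -3991.5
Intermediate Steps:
g = 108 (g = 3*(6 + 0)**2 = 3*6**2 = 3*36 = 108)
Y(n, A) = n (Y(n, A) = n + 0 = n)
l(M) = 1/(2*M) (l(M) = 1/(M + M) = 1/(2*M))
Y(g, -7)*(-37 + l(12)) = 108*(-37 + (1/2)/12) = 108*(-37 + (1/2)*(1/12)) = 108*(-37 + 1/24) = 108*(-887/24) = -7983/2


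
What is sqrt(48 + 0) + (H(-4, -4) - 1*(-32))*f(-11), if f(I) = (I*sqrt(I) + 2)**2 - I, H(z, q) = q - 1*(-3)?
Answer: -40796 + 4*sqrt(3) - 1364*I*sqrt(11) ≈ -40789.0 - 4523.9*I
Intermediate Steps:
H(z, q) = 3 + q (H(z, q) = q + 3 = 3 + q)
f(I) = (2 + I**(3/2))**2 - I (f(I) = (I**(3/2) + 2)**2 - I = (2 + I**(3/2))**2 - I)
sqrt(48 + 0) + (H(-4, -4) - 1*(-32))*f(-11) = sqrt(48 + 0) + ((3 - 4) - 1*(-32))*((2 + (-11)**(3/2))**2 - 1*(-11)) = sqrt(48) + (-1 + 32)*((2 - 11*I*sqrt(11))**2 + 11) = 4*sqrt(3) + 31*(11 + (2 - 11*I*sqrt(11))**2) = 4*sqrt(3) + (341 + 31*(2 - 11*I*sqrt(11))**2) = 341 + 4*sqrt(3) + 31*(2 - 11*I*sqrt(11))**2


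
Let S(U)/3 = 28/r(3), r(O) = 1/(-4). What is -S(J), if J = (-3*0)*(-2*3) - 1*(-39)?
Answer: 336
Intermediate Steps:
r(O) = -¼
J = 39 (J = 0*(-6) + 39 = 0 + 39 = 39)
S(U) = -336 (S(U) = 3*(28/(-¼)) = 3*(28*(-4)) = 3*(-112) = -336)
-S(J) = -1*(-336) = 336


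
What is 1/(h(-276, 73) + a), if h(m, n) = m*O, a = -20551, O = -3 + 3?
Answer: -1/20551 ≈ -4.8659e-5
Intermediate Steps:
O = 0
h(m, n) = 0 (h(m, n) = m*0 = 0)
1/(h(-276, 73) + a) = 1/(0 - 20551) = 1/(-20551) = -1/20551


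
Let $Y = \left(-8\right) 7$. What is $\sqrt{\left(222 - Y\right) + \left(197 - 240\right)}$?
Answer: $\sqrt{235} \approx 15.33$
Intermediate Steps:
$Y = -56$
$\sqrt{\left(222 - Y\right) + \left(197 - 240\right)} = \sqrt{\left(222 - -56\right) + \left(197 - 240\right)} = \sqrt{\left(222 + 56\right) - 43} = \sqrt{278 - 43} = \sqrt{235}$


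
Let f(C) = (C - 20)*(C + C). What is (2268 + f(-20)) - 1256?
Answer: 2612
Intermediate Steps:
f(C) = 2*C*(-20 + C) (f(C) = (-20 + C)*(2*C) = 2*C*(-20 + C))
(2268 + f(-20)) - 1256 = (2268 + 2*(-20)*(-20 - 20)) - 1256 = (2268 + 2*(-20)*(-40)) - 1256 = (2268 + 1600) - 1256 = 3868 - 1256 = 2612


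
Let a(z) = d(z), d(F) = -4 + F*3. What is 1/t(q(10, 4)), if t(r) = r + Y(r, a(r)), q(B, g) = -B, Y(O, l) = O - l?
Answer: 1/14 ≈ 0.071429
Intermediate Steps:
d(F) = -4 + 3*F
a(z) = -4 + 3*z
t(r) = 4 - r (t(r) = r + (r - (-4 + 3*r)) = r + (r + (4 - 3*r)) = r + (4 - 2*r) = 4 - r)
1/t(q(10, 4)) = 1/(4 - (-1)*10) = 1/(4 - 1*(-10)) = 1/(4 + 10) = 1/14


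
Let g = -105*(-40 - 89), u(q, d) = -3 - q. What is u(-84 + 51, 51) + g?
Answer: 13575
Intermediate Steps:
g = 13545 (g = -105*(-129) = 13545)
u(-84 + 51, 51) + g = (-3 - (-84 + 51)) + 13545 = (-3 - 1*(-33)) + 13545 = (-3 + 33) + 13545 = 30 + 13545 = 13575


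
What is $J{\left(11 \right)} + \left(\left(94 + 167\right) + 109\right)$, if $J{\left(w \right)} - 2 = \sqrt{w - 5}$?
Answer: $372 + \sqrt{6} \approx 374.45$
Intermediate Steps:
$J{\left(w \right)} = 2 + \sqrt{-5 + w}$ ($J{\left(w \right)} = 2 + \sqrt{w - 5} = 2 + \sqrt{-5 + w}$)
$J{\left(11 \right)} + \left(\left(94 + 167\right) + 109\right) = \left(2 + \sqrt{-5 + 11}\right) + \left(\left(94 + 167\right) + 109\right) = \left(2 + \sqrt{6}\right) + \left(261 + 109\right) = \left(2 + \sqrt{6}\right) + 370 = 372 + \sqrt{6}$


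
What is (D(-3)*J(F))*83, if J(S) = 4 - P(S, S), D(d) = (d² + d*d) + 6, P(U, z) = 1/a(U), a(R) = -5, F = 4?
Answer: 41832/5 ≈ 8366.4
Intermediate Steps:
P(U, z) = -⅕ (P(U, z) = 1/(-5) = -⅕)
D(d) = 6 + 2*d² (D(d) = (d² + d²) + 6 = 2*d² + 6 = 6 + 2*d²)
J(S) = 21/5 (J(S) = 4 - 1*(-⅕) = 4 + ⅕ = 21/5)
(D(-3)*J(F))*83 = ((6 + 2*(-3)²)*(21/5))*83 = ((6 + 2*9)*(21/5))*83 = ((6 + 18)*(21/5))*83 = (24*(21/5))*83 = (504/5)*83 = 41832/5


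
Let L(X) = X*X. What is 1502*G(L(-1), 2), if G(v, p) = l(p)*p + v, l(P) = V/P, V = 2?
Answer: 4506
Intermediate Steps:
L(X) = X**2
l(P) = 2/P
G(v, p) = 2 + v (G(v, p) = (2/p)*p + v = 2 + v)
1502*G(L(-1), 2) = 1502*(2 + (-1)**2) = 1502*(2 + 1) = 1502*3 = 4506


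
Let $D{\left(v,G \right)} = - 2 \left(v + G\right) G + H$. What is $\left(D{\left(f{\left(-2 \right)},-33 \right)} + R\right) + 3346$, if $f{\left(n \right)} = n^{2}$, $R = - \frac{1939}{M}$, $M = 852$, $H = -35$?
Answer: $\frac{1188305}{852} \approx 1394.7$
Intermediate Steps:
$R = - \frac{1939}{852} \approx -2.2758$
$D{\left(v,G \right)} = -35 + G \left(- 2 G - 2 v\right)$ ($D{\left(v,G \right)} = - 2 \left(v + G\right) G - 35 = - 2 \left(G + v\right) G - 35 = \left(- 2 G - 2 v\right) G - 35 = G \left(- 2 G - 2 v\right) - 35 = -35 + G \left(- 2 G - 2 v\right)$)
$\left(D{\left(f{\left(-2 \right)},-33 \right)} + R\right) + 3346 = \left(\left(-35 - 2 \left(-33\right)^{2} - - 66 \left(-2\right)^{2}\right) - \frac{1939}{852}\right) + 3346 = \left(\left(-35 - 2178 - \left(-66\right) 4\right) - \frac{1939}{852}\right) + 3346 = \left(\left(-35 - 2178 + 264\right) - \frac{1939}{852}\right) + 3346 = \left(-1949 - \frac{1939}{852}\right) + 3346 = - \frac{1662487}{852} + 3346 = \frac{1188305}{852}$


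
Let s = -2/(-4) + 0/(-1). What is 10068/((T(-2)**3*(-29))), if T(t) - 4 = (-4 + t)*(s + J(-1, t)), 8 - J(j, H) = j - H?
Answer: 10068/1998709 ≈ 0.0050372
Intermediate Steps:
J(j, H) = 8 + H - j (J(j, H) = 8 - (j - H) = 8 + (H - j) = 8 + H - j)
s = 1/2 (s = -2*(-1/4) + 0*(-1) = 1/2 + 0 = 1/2 ≈ 0.50000)
T(t) = 4 + (-4 + t)*(19/2 + t) (T(t) = 4 + (-4 + t)*(1/2 + (8 + t - 1*(-1))) = 4 + (-4 + t)*(1/2 + (8 + t + 1)) = 4 + (-4 + t)*(1/2 + (9 + t)) = 4 + (-4 + t)*(19/2 + t))
10068/((T(-2)**3*(-29))) = 10068/(((-34 + (-2)**2 + (11/2)*(-2))**3*(-29))) = 10068/(((-34 + 4 - 11)**3*(-29))) = 10068/(((-41)**3*(-29))) = 10068/((-68921*(-29))) = 10068/1998709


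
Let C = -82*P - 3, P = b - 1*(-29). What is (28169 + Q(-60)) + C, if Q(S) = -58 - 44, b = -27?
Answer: 27900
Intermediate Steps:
P = 2 (P = -27 - 1*(-29) = -27 + 29 = 2)
C = -167 (C = -82*2 - 3 = -164 - 3 = -167)
Q(S) = -102
(28169 + Q(-60)) + C = (28169 - 102) - 167 = 28067 - 167 = 27900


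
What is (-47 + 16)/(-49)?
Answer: 31/49 ≈ 0.63265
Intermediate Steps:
(-47 + 16)/(-49) = -1/49*(-31) = 31/49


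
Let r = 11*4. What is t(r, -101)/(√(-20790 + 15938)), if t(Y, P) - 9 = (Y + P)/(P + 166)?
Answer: -264*I*√1213/78845 ≈ -0.11662*I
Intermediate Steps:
r = 44
t(Y, P) = 9 + (P + Y)/(166 + P) (t(Y, P) = 9 + (Y + P)/(P + 166) = 9 + (P + Y)/(166 + P))
t(r, -101)/(√(-20790 + 15938)) = ((1494 + 44 + 10*(-101))/(166 - 101))/(√(-20790 + 15938)) = ((1494 + 44 - 1010)/65)/(√(-4852)) = ((1/65)*528)/((2*I*√1213)) = 528*(-I*√1213/2426)/65 = -264*I*√1213/78845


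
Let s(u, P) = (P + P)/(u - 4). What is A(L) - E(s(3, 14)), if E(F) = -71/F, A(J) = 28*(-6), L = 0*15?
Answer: -4775/28 ≈ -170.54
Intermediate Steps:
s(u, P) = 2*P/(-4 + u) (s(u, P) = (2*P)/(-4 + u) = 2*P/(-4 + u))
L = 0
A(J) = -168
A(L) - E(s(3, 14)) = -168 - (-71)/(2*14/(-4 + 3)) = -168 - (-71)/(2*14/(-1)) = -168 - (-71)/(2*14*(-1)) = -168 - (-71)/(-28) = -168 - (-71)*(-1)/28 = -168 - 1*71/28 = -168 - 71/28 = -4775/28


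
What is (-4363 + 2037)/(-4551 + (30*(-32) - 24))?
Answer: 2326/5535 ≈ 0.42023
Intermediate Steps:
(-4363 + 2037)/(-4551 + (30*(-32) - 24)) = -2326/(-4551 + (-960 - 24)) = -2326/(-4551 - 984) = -2326/(-5535) = -2326*(-1/5535) = 2326/5535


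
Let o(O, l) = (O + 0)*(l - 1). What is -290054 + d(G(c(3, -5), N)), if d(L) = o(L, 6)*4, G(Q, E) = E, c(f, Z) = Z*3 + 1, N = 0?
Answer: -290054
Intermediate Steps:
c(f, Z) = 1 + 3*Z (c(f, Z) = 3*Z + 1 = 1 + 3*Z)
o(O, l) = O*(-1 + l)
d(L) = 20*L (d(L) = (L*(-1 + 6))*4 = (L*5)*4 = (5*L)*4 = 20*L)
-290054 + d(G(c(3, -5), N)) = -290054 + 20*0 = -290054 + 0 = -290054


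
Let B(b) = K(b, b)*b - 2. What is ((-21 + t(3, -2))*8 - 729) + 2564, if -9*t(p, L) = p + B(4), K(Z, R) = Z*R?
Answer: 14483/9 ≈ 1609.2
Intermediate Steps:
K(Z, R) = R*Z
B(b) = -2 + b³ (B(b) = (b*b)*b - 2 = b²*b - 2 = b³ - 2 = -2 + b³)
t(p, L) = -62/9 - p/9 (t(p, L) = -(p + (-2 + 4³))/9 = -(p + (-2 + 64))/9 = -(p + 62)/9 = -(62 + p)/9 = -62/9 - p/9)
((-21 + t(3, -2))*8 - 729) + 2564 = ((-21 + (-62/9 - ⅑*3))*8 - 729) + 2564 = ((-21 + (-62/9 - ⅓))*8 - 729) + 2564 = ((-21 - 65/9)*8 - 729) + 2564 = (-254/9*8 - 729) + 2564 = (-2032/9 - 729) + 2564 = -8593/9 + 2564 = 14483/9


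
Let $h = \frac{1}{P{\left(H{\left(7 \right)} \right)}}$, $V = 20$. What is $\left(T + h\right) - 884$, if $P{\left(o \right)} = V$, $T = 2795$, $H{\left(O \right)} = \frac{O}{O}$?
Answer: $\frac{38221}{20} \approx 1911.1$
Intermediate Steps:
$H{\left(O \right)} = 1$
$P{\left(o \right)} = 20$
$h = \frac{1}{20} \approx 0.05$
$\left(T + h\right) - 884 = \left(2795 + \frac{1}{20}\right) - 884 = \frac{55901}{20} - 884 = \frac{38221}{20}$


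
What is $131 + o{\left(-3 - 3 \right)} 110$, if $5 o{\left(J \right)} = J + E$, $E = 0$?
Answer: $-1$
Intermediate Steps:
$o{\left(J \right)} = \frac{J}{5}$ ($o{\left(J \right)} = \frac{J + 0}{5} = \frac{J}{5}$)
$131 + o{\left(-3 - 3 \right)} 110 = 131 + \frac{-3 - 3}{5} \cdot 110 = 131 + \frac{1}{5} \left(-6\right) 110 = 131 - 132 = -1$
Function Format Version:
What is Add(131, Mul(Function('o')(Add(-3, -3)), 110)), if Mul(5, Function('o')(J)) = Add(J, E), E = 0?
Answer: -1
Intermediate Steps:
Function('o')(J) = Mul(Rational(1, 5), J) (Function('o')(J) = Mul(Rational(1, 5), Add(J, 0)) = Mul(Rational(1, 5), J))
Add(131, Mul(Function('o')(Add(-3, -3)), 110)) = Add(131, Mul(Mul(Rational(1, 5), Add(-3, -3)), 110)) = Add(131, Mul(Mul(Rational(1, 5), -6), 110)) = Add(131, Mul(Rational(-6, 5), 110)) = Add(131, -132) = -1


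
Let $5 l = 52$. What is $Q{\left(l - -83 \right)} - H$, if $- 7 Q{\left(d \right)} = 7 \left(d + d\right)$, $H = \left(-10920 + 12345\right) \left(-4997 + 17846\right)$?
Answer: $- \frac{91550059}{5} \approx -1.831 \cdot 10^{7}$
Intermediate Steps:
$l = \frac{52}{5}$ ($l = \frac{1}{5} \cdot 52 = \frac{52}{5} \approx 10.4$)
$H = 18309825$ ($H = 1425 \cdot 12849 = 18309825$)
$Q{\left(d \right)} = - 2 d$ ($Q{\left(d \right)} = - \frac{7 \left(d + d\right)}{7} = - \frac{7 \cdot 2 d}{7} = - \frac{14 d}{7} = - 2 d$)
$Q{\left(l - -83 \right)} - H = - 2 \left(\frac{52}{5} - -83\right) - 18309825 = - 2 \left(\frac{52}{5} + 83\right) - 18309825 = \left(-2\right) \frac{467}{5} - 18309825 = - \frac{934}{5} - 18309825 = - \frac{91550059}{5}$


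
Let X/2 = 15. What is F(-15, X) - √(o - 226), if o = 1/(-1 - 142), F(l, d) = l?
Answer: -15 - 9*I*√57057/143 ≈ -15.0 - 15.034*I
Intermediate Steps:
X = 30 (X = 2*15 = 30)
o = -1/143 (o = 1/(-143) = -1/143 ≈ -0.0069930)
F(-15, X) - √(o - 226) = -15 - √(-1/143 - 226) = -15 - √(-32319/143) = -15 - 9*I*√57057/143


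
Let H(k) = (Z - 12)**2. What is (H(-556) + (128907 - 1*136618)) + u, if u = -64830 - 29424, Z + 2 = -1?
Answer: -101740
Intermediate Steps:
Z = -3 (Z = -2 - 1 = -3)
H(k) = 225 (H(k) = (-3 - 12)**2 = (-15)**2 = 225)
u = -94254
(H(-556) + (128907 - 1*136618)) + u = (225 + (128907 - 1*136618)) - 94254 = (225 + (128907 - 136618)) - 94254 = (225 - 7711) - 94254 = -7486 - 94254 = -101740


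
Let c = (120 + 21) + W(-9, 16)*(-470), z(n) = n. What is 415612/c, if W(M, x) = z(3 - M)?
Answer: -415612/5499 ≈ -75.580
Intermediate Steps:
W(M, x) = 3 - M
c = -5499 (c = (120 + 21) + (3 - 1*(-9))*(-470) = 141 + (3 + 9)*(-470) = 141 + 12*(-470) = 141 - 5640 = -5499)
415612/c = 415612/(-5499) = 415612*(-1/5499) = -415612/5499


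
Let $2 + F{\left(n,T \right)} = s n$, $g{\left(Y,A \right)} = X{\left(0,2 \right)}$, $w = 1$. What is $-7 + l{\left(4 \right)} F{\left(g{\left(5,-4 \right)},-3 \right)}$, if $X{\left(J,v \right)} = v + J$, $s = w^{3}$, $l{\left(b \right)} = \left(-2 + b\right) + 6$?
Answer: $-7$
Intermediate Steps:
$l{\left(b \right)} = 4 + b$
$s = 1$ ($s = 1^{3} = 1$)
$X{\left(J,v \right)} = J + v$
$g{\left(Y,A \right)} = 2$ ($g{\left(Y,A \right)} = 0 + 2 = 2$)
$F{\left(n,T \right)} = -2 + n$ ($F{\left(n,T \right)} = -2 + 1 n = -2 + n$)
$-7 + l{\left(4 \right)} F{\left(g{\left(5,-4 \right)},-3 \right)} = -7 + \left(4 + 4\right) \left(-2 + 2\right) = -7 + 8 \cdot 0 = -7 + 0 = -7$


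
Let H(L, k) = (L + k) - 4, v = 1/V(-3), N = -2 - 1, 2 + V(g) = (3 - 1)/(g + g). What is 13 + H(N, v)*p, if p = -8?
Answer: 507/7 ≈ 72.429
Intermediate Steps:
V(g) = -2 + 1/g (V(g) = -2 + (3 - 1)/(g + g) = -2 + 2/((2*g)) = -2 + 2*(1/(2*g)) = -2 + 1/g)
N = -3
v = -3/7 (v = 1/(-2 + 1/(-3)) = 1/(-2 - ⅓) = 1/(-7/3) = -3/7 ≈ -0.42857)
H(L, k) = -4 + L + k
13 + H(N, v)*p = 13 + (-4 - 3 - 3/7)*(-8) = 13 - 52/7*(-8) = 13 + 416/7 = 507/7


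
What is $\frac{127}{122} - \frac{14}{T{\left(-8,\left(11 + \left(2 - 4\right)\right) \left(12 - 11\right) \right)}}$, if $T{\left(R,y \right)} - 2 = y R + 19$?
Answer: $\frac{8185}{6222} \approx 1.3155$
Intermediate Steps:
$T{\left(R,y \right)} = 21 + R y$ ($T{\left(R,y \right)} = 2 + \left(y R + 19\right) = 2 + \left(R y + 19\right) = 2 + \left(19 + R y\right) = 21 + R y$)
$\frac{127}{122} - \frac{14}{T{\left(-8,\left(11 + \left(2 - 4\right)\right) \left(12 - 11\right) \right)}} = \frac{127}{122} - \frac{14}{21 - 8 \left(11 + \left(2 - 4\right)\right) \left(12 - 11\right)} = 127 \cdot \frac{1}{122} - \frac{14}{21 - 8 \left(11 + \left(2 - 4\right)\right) 1} = \frac{127}{122} - \frac{14}{21 - 8 \left(11 - 2\right) 1} = \frac{127}{122} - \frac{14}{21 - 8 \cdot 9 \cdot 1} = \frac{127}{122} - \frac{14}{21 - 72} = \frac{127}{122} - \frac{14}{-51} = \frac{127}{122} - - \frac{14}{51} = \frac{127}{122} + \frac{14}{51} = \frac{8185}{6222}$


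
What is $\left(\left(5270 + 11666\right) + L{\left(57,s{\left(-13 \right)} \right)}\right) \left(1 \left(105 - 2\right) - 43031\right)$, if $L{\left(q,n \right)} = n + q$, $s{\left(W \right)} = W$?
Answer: $-728917440$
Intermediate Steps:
$\left(\left(5270 + 11666\right) + L{\left(57,s{\left(-13 \right)} \right)}\right) \left(1 \left(105 - 2\right) - 43031\right) = \left(\left(5270 + 11666\right) + \left(-13 + 57\right)\right) \left(1 \left(105 - 2\right) - 43031\right) = \left(16936 + 44\right) \left(1 \cdot 103 - 43031\right) = 16980 \left(103 - 43031\right) = 16980 \left(-42928\right) = -728917440$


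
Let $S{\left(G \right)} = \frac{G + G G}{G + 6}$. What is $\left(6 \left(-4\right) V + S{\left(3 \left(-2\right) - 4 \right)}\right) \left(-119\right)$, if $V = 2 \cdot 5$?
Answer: $\frac{62475}{2} \approx 31238.0$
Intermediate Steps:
$S{\left(G \right)} = \frac{G + G^{2}}{6 + G}$
$V = 10$
$\left(6 \left(-4\right) V + S{\left(3 \left(-2\right) - 4 \right)}\right) \left(-119\right) = \left(6 \left(-4\right) 10 + \frac{\left(3 \left(-2\right) - 4\right) \left(1 + \left(3 \left(-2\right) - 4\right)\right)}{6 + \left(3 \left(-2\right) - 4\right)}\right) \left(-119\right) = \left(\left(-24\right) 10 + \frac{\left(-6 - 4\right) \left(1 - 10\right)}{6 - 10}\right) \left(-119\right) = \left(-240 - \frac{10 \left(1 - 10\right)}{6 - 10}\right) \left(-119\right) = \left(-240 - 10 \frac{1}{-4} \left(-9\right)\right) \left(-119\right) = \left(-240 - \left(- \frac{5}{2}\right) \left(-9\right)\right) \left(-119\right) = \left(-240 - \frac{45}{2}\right) \left(-119\right) = \left(- \frac{525}{2}\right) \left(-119\right) = \frac{62475}{2}$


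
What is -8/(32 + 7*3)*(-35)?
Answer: 280/53 ≈ 5.2830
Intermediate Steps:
-8/(32 + 7*3)*(-35) = -8/(32 + 21)*(-35) = -8/53*(-35) = 280/53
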